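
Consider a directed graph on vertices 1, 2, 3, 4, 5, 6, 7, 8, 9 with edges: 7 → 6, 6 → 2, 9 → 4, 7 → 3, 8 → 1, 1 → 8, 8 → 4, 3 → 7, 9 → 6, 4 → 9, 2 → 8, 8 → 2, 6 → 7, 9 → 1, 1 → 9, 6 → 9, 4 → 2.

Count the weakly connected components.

From 1: component {1, 2, 3, 4, 6, 7, 8, 9}.
From 5: component {5}.
That's 2 components.

2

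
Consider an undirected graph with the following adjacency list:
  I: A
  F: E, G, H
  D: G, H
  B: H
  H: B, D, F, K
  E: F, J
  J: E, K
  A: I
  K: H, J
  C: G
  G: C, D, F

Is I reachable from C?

Explore from C.
Distance 1: reach G.
Distance 2: reach D, F.
Distance 3: reach E, H.
Distance 4: reach B, J, K.
The search is exhausted without reaching I; it lies in a different component.

No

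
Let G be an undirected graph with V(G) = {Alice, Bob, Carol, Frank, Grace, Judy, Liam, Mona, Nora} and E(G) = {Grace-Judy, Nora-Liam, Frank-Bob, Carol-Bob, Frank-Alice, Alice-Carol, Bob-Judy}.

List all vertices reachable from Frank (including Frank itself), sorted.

Alice, Bob, Carol, Frank, Grace, Judy

Start at Frank.
Its neighbours: Alice, Bob.
Then their neighbours: Carol, Judy.
Then next layer: Grace.
Nothing further is reachable.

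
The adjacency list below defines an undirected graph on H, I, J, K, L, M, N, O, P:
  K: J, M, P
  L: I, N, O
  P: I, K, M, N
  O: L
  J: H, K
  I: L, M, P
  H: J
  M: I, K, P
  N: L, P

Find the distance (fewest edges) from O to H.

6

Distance 0: O.
Distance 1: L.
Distance 2: I, N.
Distance 3: M, P.
Distance 4: K.
Distance 5: J.
Distance 6: H — contains H.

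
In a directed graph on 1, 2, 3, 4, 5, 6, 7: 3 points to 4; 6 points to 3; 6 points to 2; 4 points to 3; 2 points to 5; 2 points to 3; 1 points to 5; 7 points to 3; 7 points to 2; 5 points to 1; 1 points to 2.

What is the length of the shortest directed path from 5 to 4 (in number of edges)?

Distance 0: 5.
Distance 1: 1.
Distance 2: 2.
Distance 3: 3.
Distance 4: 4 — contains 4.

4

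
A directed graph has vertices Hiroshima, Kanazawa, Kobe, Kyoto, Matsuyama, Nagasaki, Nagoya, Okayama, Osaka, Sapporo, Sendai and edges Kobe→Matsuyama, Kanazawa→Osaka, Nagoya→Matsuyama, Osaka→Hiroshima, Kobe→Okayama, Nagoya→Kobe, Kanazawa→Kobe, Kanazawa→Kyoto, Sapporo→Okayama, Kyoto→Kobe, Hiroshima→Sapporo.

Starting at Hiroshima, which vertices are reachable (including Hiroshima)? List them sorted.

Hiroshima, Okayama, Sapporo

Start at Hiroshima.
Its neighbours: Sapporo.
Then their neighbours: Okayama.
Nothing further is reachable.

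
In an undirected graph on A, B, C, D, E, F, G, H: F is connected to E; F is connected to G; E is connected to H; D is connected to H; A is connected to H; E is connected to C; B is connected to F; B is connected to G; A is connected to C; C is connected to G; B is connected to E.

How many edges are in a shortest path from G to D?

Distance 0: G.
Distance 1: B, C, F.
Distance 2: A, E.
Distance 3: H.
Distance 4: D — contains D.

4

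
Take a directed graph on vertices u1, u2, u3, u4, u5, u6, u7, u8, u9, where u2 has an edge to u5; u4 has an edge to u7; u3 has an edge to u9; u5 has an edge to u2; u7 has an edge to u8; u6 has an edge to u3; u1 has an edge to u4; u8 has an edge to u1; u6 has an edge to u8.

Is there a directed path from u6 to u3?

Explore from u6.
Distance 1: reach u3, u8.
Found u3.

Yes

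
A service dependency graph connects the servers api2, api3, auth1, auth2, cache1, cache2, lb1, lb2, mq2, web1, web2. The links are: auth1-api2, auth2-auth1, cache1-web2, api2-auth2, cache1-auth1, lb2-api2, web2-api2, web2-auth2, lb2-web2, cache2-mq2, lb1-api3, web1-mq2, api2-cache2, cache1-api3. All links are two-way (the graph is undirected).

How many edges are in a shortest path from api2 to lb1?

Distance 0: api2.
Distance 1: auth1, auth2, cache2, lb2, web2.
Distance 2: cache1, mq2.
Distance 3: api3, web1.
Distance 4: lb1 — contains lb1.

4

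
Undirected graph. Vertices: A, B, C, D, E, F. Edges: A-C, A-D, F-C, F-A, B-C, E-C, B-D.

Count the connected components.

From A: component {A, B, C, D, E, F}.
That's 1 component.

1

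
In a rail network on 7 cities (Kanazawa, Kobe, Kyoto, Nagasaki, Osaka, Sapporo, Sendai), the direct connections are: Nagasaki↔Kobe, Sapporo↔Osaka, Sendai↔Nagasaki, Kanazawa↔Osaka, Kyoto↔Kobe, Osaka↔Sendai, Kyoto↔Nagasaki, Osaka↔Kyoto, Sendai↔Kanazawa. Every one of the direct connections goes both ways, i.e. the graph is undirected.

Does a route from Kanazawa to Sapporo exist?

Explore from Kanazawa.
Distance 1: reach Osaka, Sendai.
Distance 2: reach Kyoto, Nagasaki, Sapporo.
Found Sapporo.

Yes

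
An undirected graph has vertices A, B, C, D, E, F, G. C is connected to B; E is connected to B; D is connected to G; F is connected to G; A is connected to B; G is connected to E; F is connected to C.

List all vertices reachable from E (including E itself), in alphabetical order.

Start at E.
Its neighbours: B, G.
Then their neighbours: A, C, D, F.
Every vertex is now reached.

A, B, C, D, E, F, G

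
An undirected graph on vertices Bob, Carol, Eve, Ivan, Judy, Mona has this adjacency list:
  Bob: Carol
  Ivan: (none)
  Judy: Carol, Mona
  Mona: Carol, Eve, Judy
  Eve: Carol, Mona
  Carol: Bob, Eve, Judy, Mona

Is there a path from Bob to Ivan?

Explore from Bob.
Distance 1: reach Carol.
Distance 2: reach Eve, Judy, Mona.
The search is exhausted without reaching Ivan; it lies in a different component.

No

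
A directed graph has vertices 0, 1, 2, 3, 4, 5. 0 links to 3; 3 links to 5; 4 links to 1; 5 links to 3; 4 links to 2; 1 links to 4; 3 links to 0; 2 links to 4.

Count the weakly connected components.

From 0: component {0, 3, 5}.
From 1: component {1, 2, 4}.
That's 2 components.

2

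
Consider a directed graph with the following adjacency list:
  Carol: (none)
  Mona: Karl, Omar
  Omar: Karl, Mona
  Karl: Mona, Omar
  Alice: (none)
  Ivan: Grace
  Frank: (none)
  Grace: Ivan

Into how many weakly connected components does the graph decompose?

From Alice: component {Alice}.
From Carol: component {Carol}.
From Frank: component {Frank}.
From Grace: component {Grace, Ivan}.
From Karl: component {Karl, Mona, Omar}.
That's 5 components.

5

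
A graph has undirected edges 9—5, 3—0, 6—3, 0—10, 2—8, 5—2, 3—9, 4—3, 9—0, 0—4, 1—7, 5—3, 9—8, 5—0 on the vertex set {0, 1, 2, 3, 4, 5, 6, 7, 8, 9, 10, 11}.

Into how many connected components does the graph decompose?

3

From 0: component {0, 2, 3, 4, 5, 6, 8, 9, 10}.
From 1: component {1, 7}.
From 11: component {11}.
That's 3 components.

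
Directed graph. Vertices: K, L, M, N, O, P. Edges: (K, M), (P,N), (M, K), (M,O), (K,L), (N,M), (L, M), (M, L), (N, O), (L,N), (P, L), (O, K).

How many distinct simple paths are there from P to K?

P→L→M→K
P→L→M→O→K
P→L→N→M→K
P→L→N→M→O→K
P→L→N→O→K
P→N→M→K
P→N→M→O→K
P→N→O→K

8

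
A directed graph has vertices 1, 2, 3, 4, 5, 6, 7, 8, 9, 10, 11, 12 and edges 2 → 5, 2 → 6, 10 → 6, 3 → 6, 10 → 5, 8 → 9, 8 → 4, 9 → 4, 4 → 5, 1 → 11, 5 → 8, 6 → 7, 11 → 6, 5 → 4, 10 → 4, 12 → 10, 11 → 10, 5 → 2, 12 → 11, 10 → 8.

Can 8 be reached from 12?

Explore from 12.
Distance 1: reach 10, 11.
Distance 2: reach 4, 5, 6, 8.
Found 8.

Yes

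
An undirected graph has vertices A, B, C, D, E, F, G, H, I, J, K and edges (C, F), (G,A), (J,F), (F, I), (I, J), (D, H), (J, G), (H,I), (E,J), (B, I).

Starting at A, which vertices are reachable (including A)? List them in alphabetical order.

A, B, C, D, E, F, G, H, I, J

Start at A.
Its neighbours: G.
Then their neighbours: J.
Then next layer: E, F, I.
Then next layer: B, C, H.
Then next layer: D.
Nothing further is reachable.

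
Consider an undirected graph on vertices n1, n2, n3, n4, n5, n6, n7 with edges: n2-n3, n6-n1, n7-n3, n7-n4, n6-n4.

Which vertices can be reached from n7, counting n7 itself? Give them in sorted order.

n1, n2, n3, n4, n6, n7

Start at n7.
Its neighbours: n3, n4.
Then their neighbours: n2, n6.
Then next layer: n1.
Nothing further is reachable.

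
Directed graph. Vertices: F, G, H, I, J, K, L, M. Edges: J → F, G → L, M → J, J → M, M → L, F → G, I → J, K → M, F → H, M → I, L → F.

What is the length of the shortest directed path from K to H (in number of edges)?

4

Distance 0: K.
Distance 1: M.
Distance 2: I, J, L.
Distance 3: F.
Distance 4: G, H — contains H.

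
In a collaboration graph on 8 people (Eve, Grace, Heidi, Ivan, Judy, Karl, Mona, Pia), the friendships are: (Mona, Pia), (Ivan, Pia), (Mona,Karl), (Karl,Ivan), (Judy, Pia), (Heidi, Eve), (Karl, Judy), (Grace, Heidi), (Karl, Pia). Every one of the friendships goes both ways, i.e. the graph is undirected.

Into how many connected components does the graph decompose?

From Eve: component {Eve, Grace, Heidi}.
From Ivan: component {Ivan, Judy, Karl, Mona, Pia}.
That's 2 components.

2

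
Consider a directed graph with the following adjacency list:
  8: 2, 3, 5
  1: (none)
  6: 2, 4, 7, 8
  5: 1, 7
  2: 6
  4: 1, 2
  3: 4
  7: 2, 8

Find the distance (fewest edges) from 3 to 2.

Distance 0: 3.
Distance 1: 4.
Distance 2: 1, 2 — contains 2.

2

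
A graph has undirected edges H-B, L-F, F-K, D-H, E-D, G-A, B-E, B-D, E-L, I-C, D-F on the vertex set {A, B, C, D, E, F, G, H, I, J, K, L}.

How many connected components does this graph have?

4

From A: component {A, G}.
From B: component {B, D, E, F, H, K, L}.
From C: component {C, I}.
From J: component {J}.
That's 4 components.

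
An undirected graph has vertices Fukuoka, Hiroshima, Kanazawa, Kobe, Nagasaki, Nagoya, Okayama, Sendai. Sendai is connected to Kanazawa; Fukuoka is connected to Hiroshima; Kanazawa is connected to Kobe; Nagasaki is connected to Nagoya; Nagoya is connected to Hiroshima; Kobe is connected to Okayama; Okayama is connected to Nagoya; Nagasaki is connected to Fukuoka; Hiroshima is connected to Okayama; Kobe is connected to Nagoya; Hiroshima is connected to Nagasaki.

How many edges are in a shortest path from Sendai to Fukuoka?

Distance 0: Sendai.
Distance 1: Kanazawa.
Distance 2: Kobe.
Distance 3: Nagoya, Okayama.
Distance 4: Hiroshima, Nagasaki.
Distance 5: Fukuoka — contains Fukuoka.

5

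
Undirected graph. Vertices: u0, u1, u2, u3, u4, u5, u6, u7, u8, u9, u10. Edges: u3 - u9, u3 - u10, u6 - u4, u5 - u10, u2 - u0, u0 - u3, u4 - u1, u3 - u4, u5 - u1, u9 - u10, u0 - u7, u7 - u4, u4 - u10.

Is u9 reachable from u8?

No

u8 has no edges, so nothing is reachable from it.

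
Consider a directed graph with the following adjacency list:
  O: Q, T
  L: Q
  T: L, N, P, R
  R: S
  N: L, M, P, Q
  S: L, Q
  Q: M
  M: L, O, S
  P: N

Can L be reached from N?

Explore from N.
Distance 1: reach L, M, P, Q.
Found L.

Yes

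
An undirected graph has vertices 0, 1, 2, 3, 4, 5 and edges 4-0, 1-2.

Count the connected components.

4

From 0: component {0, 4}.
From 1: component {1, 2}.
From 3: component {3}.
From 5: component {5}.
That's 4 components.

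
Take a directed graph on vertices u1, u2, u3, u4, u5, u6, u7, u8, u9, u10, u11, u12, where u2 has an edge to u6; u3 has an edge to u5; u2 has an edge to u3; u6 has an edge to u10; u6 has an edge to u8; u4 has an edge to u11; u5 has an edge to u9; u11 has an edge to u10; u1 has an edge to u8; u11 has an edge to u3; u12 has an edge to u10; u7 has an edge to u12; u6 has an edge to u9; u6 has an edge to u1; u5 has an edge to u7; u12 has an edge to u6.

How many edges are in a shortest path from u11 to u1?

6

Distance 0: u11.
Distance 1: u3, u10.
Distance 2: u5.
Distance 3: u7, u9.
Distance 4: u12.
Distance 5: u6.
Distance 6: u1, u8 — contains u1.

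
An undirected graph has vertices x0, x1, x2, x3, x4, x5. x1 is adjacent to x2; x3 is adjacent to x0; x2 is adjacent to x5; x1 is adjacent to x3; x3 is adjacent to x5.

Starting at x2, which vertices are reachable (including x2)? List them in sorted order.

Start at x2.
Its neighbours: x1, x5.
Then their neighbours: x3.
Then next layer: x0.
Nothing further is reachable.

x0, x1, x2, x3, x5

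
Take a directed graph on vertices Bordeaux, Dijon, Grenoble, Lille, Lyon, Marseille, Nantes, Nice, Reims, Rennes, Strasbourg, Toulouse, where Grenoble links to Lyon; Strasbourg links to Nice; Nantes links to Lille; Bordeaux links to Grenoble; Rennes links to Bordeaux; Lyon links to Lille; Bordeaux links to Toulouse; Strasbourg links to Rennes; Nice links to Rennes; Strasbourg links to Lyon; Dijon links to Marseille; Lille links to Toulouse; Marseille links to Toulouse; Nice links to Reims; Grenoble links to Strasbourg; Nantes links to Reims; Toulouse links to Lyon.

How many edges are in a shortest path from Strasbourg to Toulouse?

Distance 0: Strasbourg.
Distance 1: Lyon, Nice, Rennes.
Distance 2: Bordeaux, Lille, Reims.
Distance 3: Grenoble, Toulouse — contains Toulouse.

3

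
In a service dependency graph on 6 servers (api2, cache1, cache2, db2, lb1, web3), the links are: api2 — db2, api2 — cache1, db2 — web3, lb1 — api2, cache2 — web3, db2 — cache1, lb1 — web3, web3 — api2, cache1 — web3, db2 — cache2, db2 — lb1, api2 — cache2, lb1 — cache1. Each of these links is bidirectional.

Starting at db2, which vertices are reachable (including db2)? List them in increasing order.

Start at db2.
Its neighbours: api2, cache1, cache2, lb1, web3.
Every vertex is now reached.

api2, cache1, cache2, db2, lb1, web3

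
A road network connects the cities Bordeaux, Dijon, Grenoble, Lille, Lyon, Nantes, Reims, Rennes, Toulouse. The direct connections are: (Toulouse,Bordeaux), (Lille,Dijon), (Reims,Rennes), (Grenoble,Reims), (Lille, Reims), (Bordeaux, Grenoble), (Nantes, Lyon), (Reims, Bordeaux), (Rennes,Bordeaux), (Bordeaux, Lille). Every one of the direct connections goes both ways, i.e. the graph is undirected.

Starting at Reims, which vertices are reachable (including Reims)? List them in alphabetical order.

Start at Reims.
Its neighbours: Bordeaux, Grenoble, Lille, Rennes.
Then their neighbours: Dijon, Toulouse.
Nothing further is reachable.

Bordeaux, Dijon, Grenoble, Lille, Reims, Rennes, Toulouse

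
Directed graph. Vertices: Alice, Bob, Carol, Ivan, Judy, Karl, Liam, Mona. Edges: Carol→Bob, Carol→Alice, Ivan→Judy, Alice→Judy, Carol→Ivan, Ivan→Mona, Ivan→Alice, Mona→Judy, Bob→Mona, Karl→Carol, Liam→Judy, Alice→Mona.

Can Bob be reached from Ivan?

Explore from Ivan.
Distance 1: reach Alice, Judy, Mona.
The search from Ivan is exhausted; no directed path reaches Bob.

No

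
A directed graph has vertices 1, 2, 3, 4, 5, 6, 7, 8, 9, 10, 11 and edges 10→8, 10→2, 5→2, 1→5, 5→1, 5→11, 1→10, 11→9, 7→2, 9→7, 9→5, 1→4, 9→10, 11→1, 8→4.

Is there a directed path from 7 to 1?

Explore from 7.
Distance 1: reach 2.
The search from 7 is exhausted; no directed path reaches 1.

No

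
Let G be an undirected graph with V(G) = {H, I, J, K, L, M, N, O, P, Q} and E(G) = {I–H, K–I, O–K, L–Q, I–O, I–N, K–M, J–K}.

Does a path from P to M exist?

P has no edges, so nothing is reachable from it.

No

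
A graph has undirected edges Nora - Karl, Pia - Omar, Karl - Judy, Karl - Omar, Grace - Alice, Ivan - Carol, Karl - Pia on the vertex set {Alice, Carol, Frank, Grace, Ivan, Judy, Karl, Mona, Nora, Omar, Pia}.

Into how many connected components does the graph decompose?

From Alice: component {Alice, Grace}.
From Carol: component {Carol, Ivan}.
From Frank: component {Frank}.
From Judy: component {Judy, Karl, Nora, Omar, Pia}.
From Mona: component {Mona}.
That's 5 components.

5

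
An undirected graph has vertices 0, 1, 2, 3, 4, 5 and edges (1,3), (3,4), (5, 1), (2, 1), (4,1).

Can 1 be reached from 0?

No

0 has no edges, so nothing is reachable from it.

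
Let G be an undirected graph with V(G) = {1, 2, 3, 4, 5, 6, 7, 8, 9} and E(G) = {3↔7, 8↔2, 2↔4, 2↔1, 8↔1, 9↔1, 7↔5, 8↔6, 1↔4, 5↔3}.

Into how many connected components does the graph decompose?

2

From 1: component {1, 2, 4, 6, 8, 9}.
From 3: component {3, 5, 7}.
That's 2 components.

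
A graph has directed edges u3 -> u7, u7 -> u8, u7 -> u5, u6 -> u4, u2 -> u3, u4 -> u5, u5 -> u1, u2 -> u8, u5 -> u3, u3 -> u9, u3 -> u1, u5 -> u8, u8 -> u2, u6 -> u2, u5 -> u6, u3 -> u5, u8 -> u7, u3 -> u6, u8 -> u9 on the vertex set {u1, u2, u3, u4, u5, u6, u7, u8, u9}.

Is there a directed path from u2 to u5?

Yes

Explore from u2.
Distance 1: reach u3, u8.
Distance 2: reach u1, u5, u6, u7, u9.
Found u5.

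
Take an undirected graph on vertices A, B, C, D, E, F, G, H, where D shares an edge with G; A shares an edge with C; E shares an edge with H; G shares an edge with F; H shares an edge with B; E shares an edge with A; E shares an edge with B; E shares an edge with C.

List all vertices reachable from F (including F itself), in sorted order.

D, F, G

Start at F.
Its neighbours: G.
Then their neighbours: D.
Nothing further is reachable.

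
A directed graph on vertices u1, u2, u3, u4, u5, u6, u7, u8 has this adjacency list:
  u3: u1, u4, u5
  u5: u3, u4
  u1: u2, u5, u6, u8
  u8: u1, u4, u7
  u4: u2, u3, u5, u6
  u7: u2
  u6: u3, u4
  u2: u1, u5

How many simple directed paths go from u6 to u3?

5

u6→u3
u6→u4→u2→u1→u5→u3
u6→u4→u2→u5→u3
u6→u4→u3
u6→u4→u5→u3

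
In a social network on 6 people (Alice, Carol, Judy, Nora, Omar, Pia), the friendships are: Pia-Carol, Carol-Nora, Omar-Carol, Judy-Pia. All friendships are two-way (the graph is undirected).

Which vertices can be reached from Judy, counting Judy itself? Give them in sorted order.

Start at Judy.
Its neighbours: Pia.
Then their neighbours: Carol.
Then next layer: Nora, Omar.
Nothing further is reachable.

Carol, Judy, Nora, Omar, Pia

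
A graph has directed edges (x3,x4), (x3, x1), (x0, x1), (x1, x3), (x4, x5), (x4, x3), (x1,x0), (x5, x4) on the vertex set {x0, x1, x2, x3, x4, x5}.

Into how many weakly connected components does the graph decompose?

From x0: component {x0, x1, x3, x4, x5}.
From x2: component {x2}.
That's 2 components.

2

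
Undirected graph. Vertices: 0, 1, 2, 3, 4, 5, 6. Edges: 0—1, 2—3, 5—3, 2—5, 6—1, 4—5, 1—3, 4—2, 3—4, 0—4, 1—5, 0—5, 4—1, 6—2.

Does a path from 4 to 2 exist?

Yes

Explore from 4.
Distance 1: reach 0, 1, 2, 3, 5.
Found 2.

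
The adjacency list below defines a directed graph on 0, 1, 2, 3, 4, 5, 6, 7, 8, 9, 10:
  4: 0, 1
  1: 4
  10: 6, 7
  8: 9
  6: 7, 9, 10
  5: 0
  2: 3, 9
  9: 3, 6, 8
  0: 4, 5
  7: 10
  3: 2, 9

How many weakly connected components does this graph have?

2

From 0: component {0, 1, 4, 5}.
From 2: component {2, 3, 6, 7, 8, 9, 10}.
That's 2 components.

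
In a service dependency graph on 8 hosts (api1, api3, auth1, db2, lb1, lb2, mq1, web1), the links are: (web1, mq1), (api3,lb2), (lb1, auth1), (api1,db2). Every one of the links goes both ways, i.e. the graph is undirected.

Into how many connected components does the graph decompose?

4

From api1: component {api1, db2}.
From api3: component {api3, lb2}.
From auth1: component {auth1, lb1}.
From mq1: component {mq1, web1}.
That's 4 components.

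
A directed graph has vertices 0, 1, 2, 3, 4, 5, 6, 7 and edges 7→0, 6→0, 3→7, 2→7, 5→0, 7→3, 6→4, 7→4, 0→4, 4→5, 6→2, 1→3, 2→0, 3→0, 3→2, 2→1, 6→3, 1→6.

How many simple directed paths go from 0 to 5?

1

0→4→5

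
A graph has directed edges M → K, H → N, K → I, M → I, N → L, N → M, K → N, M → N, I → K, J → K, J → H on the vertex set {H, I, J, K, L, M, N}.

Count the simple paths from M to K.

2

M→I→K
M→K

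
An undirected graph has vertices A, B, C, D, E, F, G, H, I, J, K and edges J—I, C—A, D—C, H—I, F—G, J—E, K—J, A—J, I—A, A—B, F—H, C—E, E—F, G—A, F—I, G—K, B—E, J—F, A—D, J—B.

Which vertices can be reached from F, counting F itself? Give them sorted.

Start at F.
Its neighbours: E, G, H, I, J.
Then their neighbours: A, B, C, K.
Then next layer: D.
Every vertex is now reached.

A, B, C, D, E, F, G, H, I, J, K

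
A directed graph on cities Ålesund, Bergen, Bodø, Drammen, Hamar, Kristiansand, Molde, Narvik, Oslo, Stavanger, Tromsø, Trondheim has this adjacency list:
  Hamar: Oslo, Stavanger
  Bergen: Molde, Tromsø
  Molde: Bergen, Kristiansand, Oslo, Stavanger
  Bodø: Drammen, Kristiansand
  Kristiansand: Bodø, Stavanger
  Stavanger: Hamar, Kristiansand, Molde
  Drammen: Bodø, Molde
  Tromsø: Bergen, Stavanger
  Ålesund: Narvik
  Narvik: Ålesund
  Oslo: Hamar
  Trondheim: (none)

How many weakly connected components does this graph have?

3

From Ålesund: component {Ålesund, Narvik}.
From Bergen: component {Bergen, Bodø, Drammen, Hamar, Kristiansand, Molde, Oslo, Stavanger, Tromsø}.
From Trondheim: component {Trondheim}.
That's 3 components.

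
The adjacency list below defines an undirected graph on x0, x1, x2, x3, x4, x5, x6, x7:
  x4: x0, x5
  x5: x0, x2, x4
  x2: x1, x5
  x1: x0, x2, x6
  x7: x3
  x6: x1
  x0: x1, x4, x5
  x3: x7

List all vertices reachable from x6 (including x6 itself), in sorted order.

x0, x1, x2, x4, x5, x6

Start at x6.
Its neighbours: x1.
Then their neighbours: x0, x2.
Then next layer: x4, x5.
Nothing further is reachable.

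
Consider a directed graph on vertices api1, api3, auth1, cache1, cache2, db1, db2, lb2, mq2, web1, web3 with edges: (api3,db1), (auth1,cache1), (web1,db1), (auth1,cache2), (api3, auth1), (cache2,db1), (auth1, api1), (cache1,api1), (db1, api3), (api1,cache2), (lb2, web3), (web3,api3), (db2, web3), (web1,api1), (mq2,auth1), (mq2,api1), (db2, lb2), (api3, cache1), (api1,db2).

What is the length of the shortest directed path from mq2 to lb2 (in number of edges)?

3

Distance 0: mq2.
Distance 1: api1, auth1.
Distance 2: cache1, cache2, db2.
Distance 3: db1, lb2, web3 — contains lb2.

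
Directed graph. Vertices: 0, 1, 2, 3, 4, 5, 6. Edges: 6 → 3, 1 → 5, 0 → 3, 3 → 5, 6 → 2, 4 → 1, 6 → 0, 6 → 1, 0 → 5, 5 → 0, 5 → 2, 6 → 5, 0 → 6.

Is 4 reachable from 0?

Explore from 0.
Distance 1: reach 3, 5, 6.
Distance 2: reach 1, 2.
The search from 0 is exhausted; no directed path reaches 4.

No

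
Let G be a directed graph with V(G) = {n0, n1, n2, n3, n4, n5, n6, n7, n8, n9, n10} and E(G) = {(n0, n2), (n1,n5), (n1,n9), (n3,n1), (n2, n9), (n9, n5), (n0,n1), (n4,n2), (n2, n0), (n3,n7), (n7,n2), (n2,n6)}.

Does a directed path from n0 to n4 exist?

Explore from n0.
Distance 1: reach n1, n2.
Distance 2: reach n5, n6, n9.
The search from n0 is exhausted; no directed path reaches n4.

No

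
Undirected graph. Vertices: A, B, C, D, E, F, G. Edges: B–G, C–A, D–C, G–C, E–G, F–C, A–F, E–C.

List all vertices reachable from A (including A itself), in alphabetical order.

A, B, C, D, E, F, G

Start at A.
Its neighbours: C, F.
Then their neighbours: D, E, G.
Then next layer: B.
Every vertex is now reached.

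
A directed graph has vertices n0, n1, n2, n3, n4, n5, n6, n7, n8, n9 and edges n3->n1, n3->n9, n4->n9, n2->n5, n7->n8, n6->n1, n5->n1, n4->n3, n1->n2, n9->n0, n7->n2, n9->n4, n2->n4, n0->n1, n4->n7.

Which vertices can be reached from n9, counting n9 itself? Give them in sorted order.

n0, n1, n2, n3, n4, n5, n7, n8, n9

Start at n9.
Its neighbours: n0, n4.
Then their neighbours: n1, n3, n7.
Then next layer: n2, n8.
Then next layer: n5.
Nothing further is reachable.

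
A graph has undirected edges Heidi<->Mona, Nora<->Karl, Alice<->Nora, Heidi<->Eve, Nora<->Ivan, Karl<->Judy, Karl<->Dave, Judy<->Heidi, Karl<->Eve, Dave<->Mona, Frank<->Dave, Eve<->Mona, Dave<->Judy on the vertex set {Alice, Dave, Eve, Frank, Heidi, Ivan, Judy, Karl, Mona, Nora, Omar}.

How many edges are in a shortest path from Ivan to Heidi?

Distance 0: Ivan.
Distance 1: Nora.
Distance 2: Alice, Karl.
Distance 3: Dave, Eve, Judy.
Distance 4: Frank, Heidi, Mona — contains Heidi.

4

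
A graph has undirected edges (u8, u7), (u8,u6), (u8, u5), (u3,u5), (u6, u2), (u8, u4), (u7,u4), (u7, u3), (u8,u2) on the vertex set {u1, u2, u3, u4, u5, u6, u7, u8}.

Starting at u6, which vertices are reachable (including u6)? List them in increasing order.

Start at u6.
Its neighbours: u2, u8.
Then their neighbours: u4, u5, u7.
Then next layer: u3.
Nothing further is reachable.

u2, u3, u4, u5, u6, u7, u8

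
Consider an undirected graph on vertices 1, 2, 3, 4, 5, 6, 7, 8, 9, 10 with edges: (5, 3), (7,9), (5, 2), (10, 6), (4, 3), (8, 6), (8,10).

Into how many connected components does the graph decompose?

4

From 1: component {1}.
From 2: component {2, 3, 4, 5}.
From 6: component {6, 8, 10}.
From 7: component {7, 9}.
That's 4 components.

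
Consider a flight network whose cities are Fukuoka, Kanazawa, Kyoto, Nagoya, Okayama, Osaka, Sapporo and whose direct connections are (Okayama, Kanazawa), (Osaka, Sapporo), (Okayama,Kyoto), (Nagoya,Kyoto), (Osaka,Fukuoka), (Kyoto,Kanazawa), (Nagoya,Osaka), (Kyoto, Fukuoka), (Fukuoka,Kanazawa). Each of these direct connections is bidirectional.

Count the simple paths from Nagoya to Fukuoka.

Nagoya–Kyoto–Fukuoka
Nagoya–Kyoto–Kanazawa–Fukuoka
Nagoya–Kyoto–Okayama–Kanazawa–Fukuoka
Nagoya–Osaka–Fukuoka

4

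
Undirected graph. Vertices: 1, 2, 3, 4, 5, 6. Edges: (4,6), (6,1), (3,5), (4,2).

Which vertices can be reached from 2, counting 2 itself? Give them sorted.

1, 2, 4, 6

Start at 2.
Its neighbours: 4.
Then their neighbours: 6.
Then next layer: 1.
Nothing further is reachable.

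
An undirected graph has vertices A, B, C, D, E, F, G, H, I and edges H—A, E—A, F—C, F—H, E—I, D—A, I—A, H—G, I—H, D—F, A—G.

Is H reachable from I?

Yes

Explore from I.
Distance 1: reach A, E, H.
Found H.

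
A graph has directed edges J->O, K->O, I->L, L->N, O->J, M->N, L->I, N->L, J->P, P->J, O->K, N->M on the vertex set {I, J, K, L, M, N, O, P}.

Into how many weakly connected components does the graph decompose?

From I: component {I, L, M, N}.
From J: component {J, K, O, P}.
That's 2 components.

2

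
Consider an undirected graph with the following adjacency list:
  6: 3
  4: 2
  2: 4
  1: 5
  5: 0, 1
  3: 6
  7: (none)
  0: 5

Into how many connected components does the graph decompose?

4

From 0: component {0, 1, 5}.
From 2: component {2, 4}.
From 3: component {3, 6}.
From 7: component {7}.
That's 4 components.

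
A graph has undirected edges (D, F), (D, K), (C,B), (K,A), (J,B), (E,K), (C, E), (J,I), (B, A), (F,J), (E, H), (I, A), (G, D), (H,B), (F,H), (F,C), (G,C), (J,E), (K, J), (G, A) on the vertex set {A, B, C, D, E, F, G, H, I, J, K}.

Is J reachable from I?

Yes

Explore from I.
Distance 1: reach A, J.
Found J.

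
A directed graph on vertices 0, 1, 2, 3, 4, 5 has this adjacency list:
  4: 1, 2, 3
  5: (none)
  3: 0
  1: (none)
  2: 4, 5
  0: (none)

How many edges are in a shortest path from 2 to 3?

2

Distance 0: 2.
Distance 1: 4, 5.
Distance 2: 1, 3 — contains 3.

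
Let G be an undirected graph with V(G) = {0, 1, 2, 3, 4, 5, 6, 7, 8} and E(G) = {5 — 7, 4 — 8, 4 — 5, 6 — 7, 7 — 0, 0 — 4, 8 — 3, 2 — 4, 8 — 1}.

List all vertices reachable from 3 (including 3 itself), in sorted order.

0, 1, 2, 3, 4, 5, 6, 7, 8

Start at 3.
Its neighbours: 8.
Then their neighbours: 1, 4.
Then next layer: 0, 2, 5.
Then next layer: 7.
Then next layer: 6.
Every vertex is now reached.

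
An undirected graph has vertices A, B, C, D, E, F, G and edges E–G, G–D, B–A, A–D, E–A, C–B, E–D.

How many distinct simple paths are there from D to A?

D–A
D–E–A
D–G–E–A

3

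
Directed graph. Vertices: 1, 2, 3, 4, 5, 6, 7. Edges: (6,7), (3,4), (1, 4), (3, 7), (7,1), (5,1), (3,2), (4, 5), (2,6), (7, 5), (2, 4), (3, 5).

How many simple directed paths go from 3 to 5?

3→2→4→5
3→2→6→7→1→4→5
3→2→6→7→5
3→4→5
3→5
3→7→1→4→5
3→7→5

7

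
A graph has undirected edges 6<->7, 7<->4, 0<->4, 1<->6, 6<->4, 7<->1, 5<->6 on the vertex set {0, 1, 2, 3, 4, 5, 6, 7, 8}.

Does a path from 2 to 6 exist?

No

2 has no edges, so nothing is reachable from it.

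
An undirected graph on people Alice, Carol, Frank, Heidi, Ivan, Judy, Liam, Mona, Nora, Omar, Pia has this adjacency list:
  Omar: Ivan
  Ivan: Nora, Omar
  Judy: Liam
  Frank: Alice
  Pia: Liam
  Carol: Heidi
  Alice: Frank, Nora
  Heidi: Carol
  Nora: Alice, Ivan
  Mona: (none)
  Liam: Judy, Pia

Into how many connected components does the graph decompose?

From Alice: component {Alice, Frank, Ivan, Nora, Omar}.
From Carol: component {Carol, Heidi}.
From Judy: component {Judy, Liam, Pia}.
From Mona: component {Mona}.
That's 4 components.

4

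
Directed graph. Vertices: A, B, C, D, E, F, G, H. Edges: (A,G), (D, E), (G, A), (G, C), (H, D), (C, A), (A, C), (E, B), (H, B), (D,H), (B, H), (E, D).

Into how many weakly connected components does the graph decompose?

3

From A: component {A, C, G}.
From B: component {B, D, E, H}.
From F: component {F}.
That's 3 components.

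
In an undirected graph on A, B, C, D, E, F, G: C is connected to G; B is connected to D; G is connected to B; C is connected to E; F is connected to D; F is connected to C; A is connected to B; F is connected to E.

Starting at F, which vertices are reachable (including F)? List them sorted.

A, B, C, D, E, F, G

Start at F.
Its neighbours: C, D, E.
Then their neighbours: B, G.
Then next layer: A.
Every vertex is now reached.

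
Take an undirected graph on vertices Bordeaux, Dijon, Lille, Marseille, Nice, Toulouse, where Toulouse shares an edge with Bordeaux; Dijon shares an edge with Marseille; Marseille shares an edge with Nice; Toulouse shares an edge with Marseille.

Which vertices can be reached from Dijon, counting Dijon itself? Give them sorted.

Bordeaux, Dijon, Marseille, Nice, Toulouse

Start at Dijon.
Its neighbours: Marseille.
Then their neighbours: Nice, Toulouse.
Then next layer: Bordeaux.
Nothing further is reachable.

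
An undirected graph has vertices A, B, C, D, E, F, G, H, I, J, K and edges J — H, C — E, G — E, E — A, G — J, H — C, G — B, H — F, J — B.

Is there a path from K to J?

K has no edges, so nothing is reachable from it.

No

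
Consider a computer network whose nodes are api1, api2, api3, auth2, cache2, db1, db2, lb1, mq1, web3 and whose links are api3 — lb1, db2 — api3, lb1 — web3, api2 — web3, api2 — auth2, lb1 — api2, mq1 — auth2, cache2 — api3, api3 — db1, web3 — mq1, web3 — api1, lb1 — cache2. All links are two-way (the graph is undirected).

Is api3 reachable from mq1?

Explore from mq1.
Distance 1: reach auth2, web3.
Distance 2: reach api1, api2, lb1.
Distance 3: reach api3, cache2.
Found api3.

Yes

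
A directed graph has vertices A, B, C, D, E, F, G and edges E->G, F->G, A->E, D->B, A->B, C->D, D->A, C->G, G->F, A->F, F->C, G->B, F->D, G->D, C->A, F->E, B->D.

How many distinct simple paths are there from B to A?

1

B→D→A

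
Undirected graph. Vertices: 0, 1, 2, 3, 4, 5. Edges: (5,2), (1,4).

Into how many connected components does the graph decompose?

4

From 0: component {0}.
From 1: component {1, 4}.
From 2: component {2, 5}.
From 3: component {3}.
That's 4 components.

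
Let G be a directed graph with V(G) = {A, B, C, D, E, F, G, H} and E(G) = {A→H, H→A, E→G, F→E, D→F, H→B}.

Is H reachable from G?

No

G has no outgoing edges, so nothing is reachable from it.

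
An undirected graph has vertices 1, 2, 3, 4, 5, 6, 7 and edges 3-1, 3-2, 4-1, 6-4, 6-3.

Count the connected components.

3

From 1: component {1, 2, 3, 4, 6}.
From 5: component {5}.
From 7: component {7}.
That's 3 components.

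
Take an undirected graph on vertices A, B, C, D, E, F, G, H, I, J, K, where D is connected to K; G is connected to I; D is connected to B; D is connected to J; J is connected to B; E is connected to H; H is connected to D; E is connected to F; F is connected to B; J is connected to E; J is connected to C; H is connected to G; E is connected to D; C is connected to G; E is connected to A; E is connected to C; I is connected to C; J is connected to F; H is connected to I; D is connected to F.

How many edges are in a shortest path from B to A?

3

Distance 0: B.
Distance 1: D, F, J.
Distance 2: C, E, H, K.
Distance 3: A, G, I — contains A.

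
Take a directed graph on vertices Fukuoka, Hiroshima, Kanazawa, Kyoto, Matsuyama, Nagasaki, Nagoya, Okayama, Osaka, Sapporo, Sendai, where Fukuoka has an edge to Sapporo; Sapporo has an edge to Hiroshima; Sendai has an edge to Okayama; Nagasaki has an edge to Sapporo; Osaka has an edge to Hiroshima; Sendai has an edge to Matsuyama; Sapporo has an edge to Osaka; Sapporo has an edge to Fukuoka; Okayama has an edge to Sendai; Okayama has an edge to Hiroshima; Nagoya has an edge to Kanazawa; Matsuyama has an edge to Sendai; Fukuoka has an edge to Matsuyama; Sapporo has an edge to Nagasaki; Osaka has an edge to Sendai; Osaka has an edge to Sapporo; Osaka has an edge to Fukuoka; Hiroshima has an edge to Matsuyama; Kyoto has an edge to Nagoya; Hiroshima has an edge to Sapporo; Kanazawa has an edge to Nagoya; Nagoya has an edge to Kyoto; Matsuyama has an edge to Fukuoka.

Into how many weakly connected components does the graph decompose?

2

From Fukuoka: component {Fukuoka, Hiroshima, Matsuyama, Nagasaki, Okayama, Osaka, Sapporo, Sendai}.
From Kanazawa: component {Kanazawa, Kyoto, Nagoya}.
That's 2 components.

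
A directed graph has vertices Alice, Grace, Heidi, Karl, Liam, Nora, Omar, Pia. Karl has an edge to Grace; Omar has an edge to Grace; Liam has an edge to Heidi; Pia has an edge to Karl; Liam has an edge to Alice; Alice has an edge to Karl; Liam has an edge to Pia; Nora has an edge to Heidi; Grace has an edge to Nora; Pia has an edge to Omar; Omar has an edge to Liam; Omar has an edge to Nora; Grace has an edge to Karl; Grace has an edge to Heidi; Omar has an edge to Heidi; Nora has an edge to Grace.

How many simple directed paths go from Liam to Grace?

4

Liam→Alice→Karl→Grace
Liam→Pia→Karl→Grace
Liam→Pia→Omar→Grace
Liam→Pia→Omar→Nora→Grace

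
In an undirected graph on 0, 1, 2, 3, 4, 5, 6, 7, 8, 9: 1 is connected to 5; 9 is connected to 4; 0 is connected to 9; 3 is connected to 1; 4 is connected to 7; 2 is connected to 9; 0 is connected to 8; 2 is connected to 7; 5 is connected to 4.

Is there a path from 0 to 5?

Yes

Explore from 0.
Distance 1: reach 8, 9.
Distance 2: reach 2, 4.
Distance 3: reach 5, 7.
Found 5.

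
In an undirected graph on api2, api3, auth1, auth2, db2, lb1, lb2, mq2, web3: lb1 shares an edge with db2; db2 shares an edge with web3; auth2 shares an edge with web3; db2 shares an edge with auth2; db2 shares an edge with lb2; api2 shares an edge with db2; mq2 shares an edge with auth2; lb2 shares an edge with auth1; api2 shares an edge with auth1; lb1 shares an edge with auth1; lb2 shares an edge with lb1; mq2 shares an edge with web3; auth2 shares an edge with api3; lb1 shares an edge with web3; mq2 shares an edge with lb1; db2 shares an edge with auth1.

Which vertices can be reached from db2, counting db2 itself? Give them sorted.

Start at db2.
Its neighbours: api2, auth1, auth2, lb1, lb2, web3.
Then their neighbours: api3, mq2.
Every vertex is now reached.

api2, api3, auth1, auth2, db2, lb1, lb2, mq2, web3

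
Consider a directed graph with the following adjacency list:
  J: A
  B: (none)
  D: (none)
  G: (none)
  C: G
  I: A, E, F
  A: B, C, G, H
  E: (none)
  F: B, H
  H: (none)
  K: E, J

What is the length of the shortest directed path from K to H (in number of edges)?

Distance 0: K.
Distance 1: E, J.
Distance 2: A.
Distance 3: B, C, G, H — contains H.

3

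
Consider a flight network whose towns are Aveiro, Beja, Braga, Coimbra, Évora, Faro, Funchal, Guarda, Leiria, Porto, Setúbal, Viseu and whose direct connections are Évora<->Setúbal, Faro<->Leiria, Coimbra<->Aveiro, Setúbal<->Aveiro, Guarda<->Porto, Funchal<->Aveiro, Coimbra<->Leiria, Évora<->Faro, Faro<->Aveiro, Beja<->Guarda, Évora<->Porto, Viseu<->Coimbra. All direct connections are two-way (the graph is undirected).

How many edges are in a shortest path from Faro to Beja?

Distance 0: Faro.
Distance 1: Aveiro, Évora, Leiria.
Distance 2: Coimbra, Funchal, Porto, Setúbal.
Distance 3: Guarda, Viseu.
Distance 4: Beja — contains Beja.

4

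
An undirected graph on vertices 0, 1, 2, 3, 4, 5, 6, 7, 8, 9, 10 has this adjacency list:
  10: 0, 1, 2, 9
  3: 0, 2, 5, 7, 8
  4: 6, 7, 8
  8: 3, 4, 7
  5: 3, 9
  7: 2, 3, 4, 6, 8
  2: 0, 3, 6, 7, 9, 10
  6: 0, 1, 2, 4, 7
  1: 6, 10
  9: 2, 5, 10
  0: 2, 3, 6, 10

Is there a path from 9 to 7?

Explore from 9.
Distance 1: reach 2, 5, 10.
Distance 2: reach 0, 1, 3, 6, 7.
Found 7.

Yes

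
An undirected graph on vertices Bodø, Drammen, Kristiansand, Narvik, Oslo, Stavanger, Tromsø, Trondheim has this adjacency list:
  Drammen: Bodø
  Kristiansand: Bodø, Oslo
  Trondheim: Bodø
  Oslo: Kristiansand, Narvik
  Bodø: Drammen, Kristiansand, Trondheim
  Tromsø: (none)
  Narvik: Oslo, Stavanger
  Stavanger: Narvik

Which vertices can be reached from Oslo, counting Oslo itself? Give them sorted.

Bodø, Drammen, Kristiansand, Narvik, Oslo, Stavanger, Trondheim

Start at Oslo.
Its neighbours: Kristiansand, Narvik.
Then their neighbours: Bodø, Stavanger.
Then next layer: Drammen, Trondheim.
Nothing further is reachable.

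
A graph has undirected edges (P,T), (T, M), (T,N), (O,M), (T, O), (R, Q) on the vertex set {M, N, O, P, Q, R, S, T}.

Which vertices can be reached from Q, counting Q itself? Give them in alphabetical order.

Q, R

Start at Q.
Its neighbours: R.
Nothing further is reachable.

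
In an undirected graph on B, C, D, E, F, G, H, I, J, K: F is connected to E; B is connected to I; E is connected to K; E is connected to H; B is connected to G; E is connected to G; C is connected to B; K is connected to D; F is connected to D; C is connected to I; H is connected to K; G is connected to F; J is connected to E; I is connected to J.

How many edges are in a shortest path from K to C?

4

Distance 0: K.
Distance 1: D, E, H.
Distance 2: F, G, J.
Distance 3: B, I.
Distance 4: C — contains C.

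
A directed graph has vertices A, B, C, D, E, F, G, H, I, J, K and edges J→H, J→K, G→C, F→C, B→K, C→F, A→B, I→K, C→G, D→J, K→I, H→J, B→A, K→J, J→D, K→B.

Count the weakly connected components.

3

From A: component {A, B, D, H, I, J, K}.
From C: component {C, F, G}.
From E: component {E}.
That's 3 components.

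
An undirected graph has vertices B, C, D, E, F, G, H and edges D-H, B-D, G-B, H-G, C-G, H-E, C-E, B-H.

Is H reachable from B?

Explore from B.
Distance 1: reach D, G, H.
Found H.

Yes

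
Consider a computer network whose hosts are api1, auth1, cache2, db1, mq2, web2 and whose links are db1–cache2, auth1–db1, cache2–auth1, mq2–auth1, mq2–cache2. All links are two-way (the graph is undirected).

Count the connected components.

From api1: component {api1}.
From auth1: component {auth1, cache2, db1, mq2}.
From web2: component {web2}.
That's 3 components.

3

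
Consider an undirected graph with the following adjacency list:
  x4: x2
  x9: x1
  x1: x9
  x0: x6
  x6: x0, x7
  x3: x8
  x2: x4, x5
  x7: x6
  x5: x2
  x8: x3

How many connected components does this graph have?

4

From x0: component {x0, x6, x7}.
From x1: component {x1, x9}.
From x2: component {x2, x4, x5}.
From x3: component {x3, x8}.
That's 4 components.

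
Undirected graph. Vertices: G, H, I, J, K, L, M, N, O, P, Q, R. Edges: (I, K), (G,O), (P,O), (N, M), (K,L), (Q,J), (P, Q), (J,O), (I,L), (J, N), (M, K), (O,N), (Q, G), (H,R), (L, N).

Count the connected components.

2

From G: component {G, I, J, K, L, M, N, O, P, Q}.
From H: component {H, R}.
That's 2 components.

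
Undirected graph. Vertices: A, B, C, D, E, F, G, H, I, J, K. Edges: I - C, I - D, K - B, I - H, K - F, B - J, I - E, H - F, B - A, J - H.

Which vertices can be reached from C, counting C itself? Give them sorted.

A, B, C, D, E, F, H, I, J, K

Start at C.
Its neighbours: I.
Then their neighbours: D, E, H.
Then next layer: F, J.
Then next layer: B, K.
Then next layer: A.
Nothing further is reachable.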